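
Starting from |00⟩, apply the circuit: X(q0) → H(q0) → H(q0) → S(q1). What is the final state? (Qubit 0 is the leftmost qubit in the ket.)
|10⟩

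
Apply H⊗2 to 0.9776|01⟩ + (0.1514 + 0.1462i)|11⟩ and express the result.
(0.5645 + 0.0731i)|00⟩ + (-0.5645 - 0.0731i)|01⟩ + (0.4131 - 0.0731i)|10⟩ + (-0.4131 + 0.0731i)|11⟩

H⊗2 gives amp(|y⟩) = (1/2) Σ_x (−1)^(x·y) amp(|x⟩), where x·y is the number of positions in which both x and y have a 1.
|00⟩: (0.9776 + (0.1514 + 0.1462i))/2 = (0.5645 + 0.0731i)
|01⟩: (-0.9776 - (0.1514 + 0.1462i))/2 = (-0.5645 - 0.0731i)
|10⟩: (0.9776 - (0.1514 + 0.1462i))/2 = (0.4131 - 0.0731i)
|11⟩: (-0.9776 + (0.1514 + 0.1462i))/2 = (-0.4131 + 0.0731i)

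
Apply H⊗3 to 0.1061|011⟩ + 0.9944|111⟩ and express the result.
0.3891|000⟩ - 0.3891|001⟩ - 0.3891|010⟩ + 0.3891|011⟩ - 0.3141|100⟩ + 0.3141|101⟩ + 0.3141|110⟩ - 0.3141|111⟩

H⊗3 gives amp(|y⟩) = (1/2√2) Σ_x (−1)^(x·y) amp(|x⟩), where x·y is the number of positions in which both x and y have a 1.
|000⟩: (0.1061 + 0.9944)/(2√2) = 0.3891
|001⟩: (-0.1061 - 0.9944)/(2√2) = -0.3891
|010⟩: (-0.1061 - 0.9944)/(2√2) = -0.3891
|011⟩: (0.1061 + 0.9944)/(2√2) = 0.3891
|100⟩: (0.1061 - 0.9944)/(2√2) = -0.3141
|101⟩: (-0.1061 + 0.9944)/(2√2) = 0.3141
|110⟩: (-0.1061 + 0.9944)/(2√2) = 0.3141
|111⟩: (0.1061 - 0.9944)/(2√2) = -0.3141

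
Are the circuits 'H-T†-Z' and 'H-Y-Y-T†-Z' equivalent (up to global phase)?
Yes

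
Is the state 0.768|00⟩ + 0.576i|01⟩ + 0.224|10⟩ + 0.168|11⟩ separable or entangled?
Entangled

Writing the state as a|00⟩ + b|01⟩ + c|10⟩ + d|11⟩, it is a product state iff ad − bc = 0.
Here (a, b, c, d) = (0.768, 0.576i, 0.224, 0.168): ad − bc = (0.768)(0.168) − (0.576i)(0.224) = (0.129 - 0.129i) ≠ 0, so the state is entangled.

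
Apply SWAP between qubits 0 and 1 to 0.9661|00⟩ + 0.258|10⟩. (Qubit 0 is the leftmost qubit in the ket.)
0.9661|00⟩ + 0.258|01⟩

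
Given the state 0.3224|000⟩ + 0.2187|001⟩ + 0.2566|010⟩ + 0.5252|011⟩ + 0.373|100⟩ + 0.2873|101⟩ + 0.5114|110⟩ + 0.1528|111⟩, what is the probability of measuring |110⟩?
0.2615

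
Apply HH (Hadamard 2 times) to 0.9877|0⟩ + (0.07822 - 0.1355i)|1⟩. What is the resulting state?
0.9877|0⟩ + (0.07822 - 0.1355i)|1⟩

H² = I, so an even number of Hadamards cancels: H^2 = I and the state is unchanged.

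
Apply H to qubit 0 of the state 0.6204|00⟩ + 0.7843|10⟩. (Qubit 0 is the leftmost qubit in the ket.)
0.9933|00⟩ - 0.1159|10⟩

H on qubit 0 mixes each pair of kets that differ only in qubit 0: amplitudes (a, b) of (|…0…⟩, |…1…⟩) become ((a + b)/√2, (a − b)/√2). Kets absent from the input have amplitude 0.
(|00⟩, |10⟩): (a, b) = (0.6204, 0.7843) → (0.9933, -0.1159)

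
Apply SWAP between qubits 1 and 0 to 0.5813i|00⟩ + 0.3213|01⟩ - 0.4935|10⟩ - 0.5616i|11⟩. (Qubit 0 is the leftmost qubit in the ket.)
0.5813i|00⟩ - 0.4935|01⟩ + 0.3213|10⟩ - 0.5616i|11⟩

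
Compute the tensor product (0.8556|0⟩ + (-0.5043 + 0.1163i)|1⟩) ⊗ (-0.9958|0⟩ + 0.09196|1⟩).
-0.852|00⟩ + 0.07868|01⟩ + (0.5022 - 0.1158i)|10⟩ + (-0.04638 + 0.01069i)|11⟩

amp(|b₁b₂…⟩) = product of the factor amplitudes for bits b₁, b₂, …; only kets whose every factor amplitude is nonzero survive.
|00⟩: (0.8556)(-0.9958) = -0.852
|01⟩: (0.8556)(0.09196) = 0.07868
|10⟩: (-0.5043 + 0.1163i)(-0.9958) = (0.5022 - 0.1158i)
|11⟩: (-0.5043 + 0.1163i)(0.09196) = (-0.04638 + 0.01069i)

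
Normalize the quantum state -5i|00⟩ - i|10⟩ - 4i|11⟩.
-0.7715i|00⟩ - 0.1543i|10⟩ - 0.6172i|11⟩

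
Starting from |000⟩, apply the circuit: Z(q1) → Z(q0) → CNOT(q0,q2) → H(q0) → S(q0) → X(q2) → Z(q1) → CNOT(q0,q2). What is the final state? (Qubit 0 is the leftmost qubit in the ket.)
1/√2|001⟩ + (1/√2)i|100⟩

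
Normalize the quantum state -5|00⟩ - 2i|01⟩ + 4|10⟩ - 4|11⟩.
-0.6402|00⟩ - 0.2561i|01⟩ + 0.5121|10⟩ - 0.5121|11⟩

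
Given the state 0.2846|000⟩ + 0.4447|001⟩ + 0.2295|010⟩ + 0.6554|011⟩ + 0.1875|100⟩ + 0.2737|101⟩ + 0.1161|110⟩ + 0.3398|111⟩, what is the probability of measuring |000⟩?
0.081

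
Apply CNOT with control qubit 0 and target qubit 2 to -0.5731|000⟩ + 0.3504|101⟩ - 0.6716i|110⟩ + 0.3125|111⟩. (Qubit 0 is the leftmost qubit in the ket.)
-0.5731|000⟩ + 0.3504|100⟩ + 0.3125|110⟩ - 0.6716i|111⟩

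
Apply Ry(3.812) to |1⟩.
-0.9443|0⟩ - 0.329|1⟩

Ry(3.812) = [[cos(θ/2), −sin(θ/2)], [sin(θ/2), cos(θ/2)]]; θ = 3.812, cos(θ/2) ≈ -0.328962, sin(θ/2) ≈ 0.944343.
With a = amp(|0⟩) = 0 and b = amp(|1⟩) = 1:
new amp(|0⟩) = (-0.328962)·a + (-0.944343)·b = -0.9443
new amp(|1⟩) = (0.944343)·a + (-0.328962)·b = -0.329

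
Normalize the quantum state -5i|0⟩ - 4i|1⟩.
-0.7809i|0⟩ - 0.6247i|1⟩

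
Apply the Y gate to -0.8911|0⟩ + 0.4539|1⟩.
-0.4539i|0⟩ - 0.8911i|1⟩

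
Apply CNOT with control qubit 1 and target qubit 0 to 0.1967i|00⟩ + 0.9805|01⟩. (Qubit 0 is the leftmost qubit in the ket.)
0.1967i|00⟩ + 0.9805|11⟩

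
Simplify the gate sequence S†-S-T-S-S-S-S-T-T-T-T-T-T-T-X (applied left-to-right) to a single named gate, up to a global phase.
X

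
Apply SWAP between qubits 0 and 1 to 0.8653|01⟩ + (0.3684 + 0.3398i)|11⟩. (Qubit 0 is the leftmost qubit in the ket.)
0.8653|10⟩ + (0.3684 + 0.3398i)|11⟩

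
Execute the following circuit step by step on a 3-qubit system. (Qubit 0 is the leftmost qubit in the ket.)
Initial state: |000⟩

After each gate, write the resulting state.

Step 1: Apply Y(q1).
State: i|010⟩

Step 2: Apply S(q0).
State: i|010⟩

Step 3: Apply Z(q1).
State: -i|010⟩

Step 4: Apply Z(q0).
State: -i|010⟩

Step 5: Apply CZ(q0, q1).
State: -i|010⟩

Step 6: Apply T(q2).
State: -i|010⟩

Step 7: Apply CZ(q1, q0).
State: -i|010⟩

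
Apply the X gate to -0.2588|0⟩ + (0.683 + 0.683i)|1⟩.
(0.683 + 0.683i)|0⟩ - 0.2588|1⟩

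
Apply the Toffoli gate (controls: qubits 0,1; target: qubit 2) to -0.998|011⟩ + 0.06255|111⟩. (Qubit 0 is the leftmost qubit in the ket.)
-0.998|011⟩ + 0.06255|110⟩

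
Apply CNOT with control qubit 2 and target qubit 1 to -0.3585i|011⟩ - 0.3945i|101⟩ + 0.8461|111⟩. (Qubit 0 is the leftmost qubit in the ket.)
-0.3585i|001⟩ + 0.8461|101⟩ - 0.3945i|111⟩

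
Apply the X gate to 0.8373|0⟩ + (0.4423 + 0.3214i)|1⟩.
(0.4423 + 0.3214i)|0⟩ + 0.8373|1⟩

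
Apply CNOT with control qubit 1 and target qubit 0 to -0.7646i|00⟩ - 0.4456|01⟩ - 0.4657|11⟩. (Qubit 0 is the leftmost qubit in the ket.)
-0.7646i|00⟩ - 0.4657|01⟩ - 0.4456|11⟩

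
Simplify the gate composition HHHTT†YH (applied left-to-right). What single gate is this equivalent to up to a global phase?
Y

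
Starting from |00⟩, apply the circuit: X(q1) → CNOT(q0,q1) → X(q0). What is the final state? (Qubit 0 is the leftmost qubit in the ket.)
|11⟩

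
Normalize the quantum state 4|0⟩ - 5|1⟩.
0.6247|0⟩ - 0.7809|1⟩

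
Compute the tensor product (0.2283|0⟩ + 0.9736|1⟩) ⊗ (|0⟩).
0.2283|00⟩ + 0.9736|10⟩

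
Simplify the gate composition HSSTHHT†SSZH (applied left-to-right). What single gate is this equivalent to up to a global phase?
X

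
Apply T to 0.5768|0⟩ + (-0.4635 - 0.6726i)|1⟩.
0.5768|0⟩ + (0.1479 - 0.8033i)|1⟩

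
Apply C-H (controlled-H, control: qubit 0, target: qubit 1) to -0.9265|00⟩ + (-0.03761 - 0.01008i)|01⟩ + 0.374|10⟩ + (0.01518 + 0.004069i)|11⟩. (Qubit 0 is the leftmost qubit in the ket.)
-0.9265|00⟩ + (-0.03761 - 0.01008i)|01⟩ + (0.2752 + 0.002877i)|10⟩ + (0.2537 - 0.002877i)|11⟩

C-H leaves the control-|0⟩ kets |00⟩, |01⟩ unchanged and applies H to qubit 1 on the control-|1⟩ pair (|10⟩, |11⟩).
H = [[1/√2, 1/√2], [1/√2, -1/√2]].
With a = amp(|10⟩) = 0.374 and b = amp(|11⟩) = (0.01518 + 0.004069i):
new amp(|10⟩) = (1/√2)·a + (1/√2)·b = (0.2752 + 0.002877i)
new amp(|11⟩) = (1/√2)·a + (-1/√2)·b = (0.2537 - 0.002877i)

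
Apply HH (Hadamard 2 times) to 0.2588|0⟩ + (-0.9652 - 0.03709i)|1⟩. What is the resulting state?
0.2588|0⟩ + (-0.9652 - 0.03709i)|1⟩

H² = I, so an even number of Hadamards cancels: H^2 = I and the state is unchanged.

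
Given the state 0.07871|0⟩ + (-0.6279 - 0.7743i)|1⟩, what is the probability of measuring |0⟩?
0.006195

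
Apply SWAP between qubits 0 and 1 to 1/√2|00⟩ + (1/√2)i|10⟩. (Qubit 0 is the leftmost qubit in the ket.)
1/√2|00⟩ + (1/√2)i|01⟩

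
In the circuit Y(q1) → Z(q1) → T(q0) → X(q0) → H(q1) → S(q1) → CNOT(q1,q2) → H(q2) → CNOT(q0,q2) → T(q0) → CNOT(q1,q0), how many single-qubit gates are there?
8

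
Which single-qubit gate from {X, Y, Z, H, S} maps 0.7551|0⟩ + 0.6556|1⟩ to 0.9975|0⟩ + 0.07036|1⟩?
H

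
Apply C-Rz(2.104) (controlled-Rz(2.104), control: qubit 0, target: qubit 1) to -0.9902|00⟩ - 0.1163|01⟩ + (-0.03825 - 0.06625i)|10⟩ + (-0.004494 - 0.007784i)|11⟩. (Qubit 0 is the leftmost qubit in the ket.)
-0.9902|00⟩ - 0.1163|01⟩ + (-0.0765 + 0.0003679i)|10⟩ + (0.004531 - 0.007762i)|11⟩

C-Rz(2.104) leaves the control-|0⟩ kets |00⟩, |01⟩ unchanged and applies Rz(2.104) to qubit 1 on the control-|1⟩ pair (|10⟩, |11⟩).
Rz(2.104) = [[e^(−iθ/2), 0], [0, e^(iθ/2)]] with e^(±iθ/2) = cos(θ/2) ± i·sin(θ/2); θ = 2.104, cos(θ/2) ≈ 0.495835, sin(θ/2) ≈ 0.868417.
With a = amp(|10⟩) = (-0.03825 - 0.06625i) and b = amp(|11⟩) = (-0.004494 - 0.007784i):
new amp(|10⟩) = (0.495835 - 0.868417i)·a = (-0.0765 + 0.0003679i)
new amp(|11⟩) = (0.495835 + 0.868417i)·b = (0.004531 - 0.007762i)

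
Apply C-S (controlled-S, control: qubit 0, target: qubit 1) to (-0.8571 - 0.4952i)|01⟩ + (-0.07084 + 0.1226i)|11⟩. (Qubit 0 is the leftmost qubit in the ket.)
(-0.8571 - 0.4952i)|01⟩ + (-0.1226 - 0.07084i)|11⟩

C-S leaves the control-|0⟩ kets |00⟩, |01⟩ unchanged and applies S to qubit 1 on the control-|1⟩ pair (|10⟩, |11⟩).
S = [[1, 0], [0, i]].
With a = amp(|10⟩) = 0 and b = amp(|11⟩) = (-0.07084 + 0.1226i):
new amp(|10⟩) = (1)·a = 0
new amp(|11⟩) = (i)·b = (-0.1226 - 0.07084i)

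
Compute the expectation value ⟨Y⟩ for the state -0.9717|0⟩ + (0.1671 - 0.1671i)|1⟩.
0.3247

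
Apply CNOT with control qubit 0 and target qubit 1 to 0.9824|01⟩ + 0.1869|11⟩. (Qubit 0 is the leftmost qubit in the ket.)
0.9824|01⟩ + 0.1869|10⟩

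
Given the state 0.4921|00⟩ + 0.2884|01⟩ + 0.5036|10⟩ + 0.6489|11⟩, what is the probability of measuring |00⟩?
0.2422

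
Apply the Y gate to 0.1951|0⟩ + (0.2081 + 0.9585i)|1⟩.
(0.9585 - 0.2081i)|0⟩ + 0.1951i|1⟩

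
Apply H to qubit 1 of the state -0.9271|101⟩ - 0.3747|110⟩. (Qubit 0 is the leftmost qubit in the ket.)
-0.265|100⟩ - 0.6556|101⟩ + 0.265|110⟩ - 0.6556|111⟩

H on qubit 1 mixes each pair of kets that differ only in qubit 1: amplitudes (a, b) of (|…0…⟩, |…1…⟩) become ((a + b)/√2, (a − b)/√2). Kets absent from the input have amplitude 0.
(|100⟩, |110⟩): (a, b) = (0, -0.3747) → (-0.265, 0.265)
(|101⟩, |111⟩): (a, b) = (-0.9271, 0) → (-0.6556, -0.6556)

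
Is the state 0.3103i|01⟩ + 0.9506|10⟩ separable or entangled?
Entangled

Writing the state as a|00⟩ + b|01⟩ + c|10⟩ + d|11⟩, it is a product state iff ad − bc = 0.
Here (a, b, c, d) = (0, 0.3103i, 0.9506, 0): ad − bc = (0)(0) − (0.3103i)(0.9506) = -0.295i ≠ 0, so the state is entangled.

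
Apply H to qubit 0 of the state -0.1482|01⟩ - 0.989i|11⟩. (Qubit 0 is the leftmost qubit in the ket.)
(-0.1048 - 0.6993i)|01⟩ + (-0.1048 + 0.6993i)|11⟩

H on qubit 0 mixes each pair of kets that differ only in qubit 0: amplitudes (a, b) of (|…0…⟩, |…1…⟩) become ((a + b)/√2, (a − b)/√2). Kets absent from the input have amplitude 0.
(|01⟩, |11⟩): (a, b) = (-0.1482, -0.989i) → ((-0.1048 - 0.6993i), (-0.1048 + 0.6993i))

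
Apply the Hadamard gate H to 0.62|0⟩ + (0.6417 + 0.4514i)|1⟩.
(0.8922 + 0.3192i)|0⟩ + (-0.01534 - 0.3192i)|1⟩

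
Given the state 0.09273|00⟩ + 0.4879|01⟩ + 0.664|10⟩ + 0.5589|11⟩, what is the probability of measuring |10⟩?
0.4409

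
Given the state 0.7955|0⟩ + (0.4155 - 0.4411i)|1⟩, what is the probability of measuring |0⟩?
0.6328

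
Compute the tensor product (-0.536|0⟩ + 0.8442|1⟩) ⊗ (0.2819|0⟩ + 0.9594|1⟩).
-0.1511|00⟩ - 0.5142|01⟩ + 0.238|10⟩ + 0.8099|11⟩

amp(|b₁b₂…⟩) = product of the factor amplitudes for bits b₁, b₂, …; only kets whose every factor amplitude is nonzero survive.
|00⟩: (-0.536)(0.2819) = -0.1511
|01⟩: (-0.536)(0.9594) = -0.5142
|10⟩: (0.8442)(0.2819) = 0.238
|11⟩: (0.8442)(0.9594) = 0.8099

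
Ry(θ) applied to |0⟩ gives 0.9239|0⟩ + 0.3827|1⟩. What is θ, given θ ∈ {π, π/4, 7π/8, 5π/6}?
π/4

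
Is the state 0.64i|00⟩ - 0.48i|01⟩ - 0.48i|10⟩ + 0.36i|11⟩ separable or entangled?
Separable

Writing the state as a|00⟩ + b|01⟩ + c|10⟩ + d|11⟩, it is a product state iff ad − bc = 0.
Here (a, b, c, d) = (0.64i, -0.48i, -0.48i, 0.36i): ad − bc = (0.64i)(0.36i) − (-0.48i)(-0.48i) = 0, so the state is separable.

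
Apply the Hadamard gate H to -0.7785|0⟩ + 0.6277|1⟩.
-0.1066|0⟩ - 0.9943|1⟩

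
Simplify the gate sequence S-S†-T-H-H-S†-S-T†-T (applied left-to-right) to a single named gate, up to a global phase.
T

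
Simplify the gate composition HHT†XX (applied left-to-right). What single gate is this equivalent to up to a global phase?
T†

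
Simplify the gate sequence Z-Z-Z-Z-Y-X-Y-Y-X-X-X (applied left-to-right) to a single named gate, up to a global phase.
Y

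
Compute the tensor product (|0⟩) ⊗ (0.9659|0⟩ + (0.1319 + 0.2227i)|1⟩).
0.9659|00⟩ + (0.1319 + 0.2227i)|01⟩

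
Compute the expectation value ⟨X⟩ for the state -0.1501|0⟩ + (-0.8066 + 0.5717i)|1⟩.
0.2421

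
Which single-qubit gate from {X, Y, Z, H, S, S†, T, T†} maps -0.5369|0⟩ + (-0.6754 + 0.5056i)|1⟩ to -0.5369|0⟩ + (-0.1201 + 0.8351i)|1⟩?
T†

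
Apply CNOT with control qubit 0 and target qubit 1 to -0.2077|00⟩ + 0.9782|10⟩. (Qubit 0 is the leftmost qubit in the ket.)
-0.2077|00⟩ + 0.9782|11⟩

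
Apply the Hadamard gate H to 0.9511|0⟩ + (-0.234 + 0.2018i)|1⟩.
(0.5071 + 0.1427i)|0⟩ + (0.838 - 0.1427i)|1⟩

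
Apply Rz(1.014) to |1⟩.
(0.8742 + 0.4856i)|1⟩

Rz(1.014) = [[e^(−iθ/2), 0], [0, e^(iθ/2)]] with e^(±iθ/2) = cos(θ/2) ± i·sin(θ/2); θ = 1.014, cos(θ/2) ≈ 0.874205, sin(θ/2) ≈ 0.485557.
With a = amp(|0⟩) = 0 and b = amp(|1⟩) = 1:
new amp(|0⟩) = (0.874205 - 0.485557i)·a = 0
new amp(|1⟩) = (0.874205 + 0.485557i)·b = (0.8742 + 0.4856i)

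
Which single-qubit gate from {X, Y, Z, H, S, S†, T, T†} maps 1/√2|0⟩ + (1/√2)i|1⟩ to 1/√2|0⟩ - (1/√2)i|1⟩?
Z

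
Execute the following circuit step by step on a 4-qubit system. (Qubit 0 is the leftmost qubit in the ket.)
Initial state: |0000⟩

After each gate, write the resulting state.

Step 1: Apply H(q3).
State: 1/√2|0000⟩ + 1/√2|0001⟩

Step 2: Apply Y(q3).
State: -(1/√2)i|0000⟩ + (1/√2)i|0001⟩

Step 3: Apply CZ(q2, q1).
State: -(1/√2)i|0000⟩ + (1/√2)i|0001⟩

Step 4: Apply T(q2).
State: -(1/√2)i|0000⟩ + (1/√2)i|0001⟩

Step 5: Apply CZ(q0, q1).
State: -(1/√2)i|0000⟩ + (1/√2)i|0001⟩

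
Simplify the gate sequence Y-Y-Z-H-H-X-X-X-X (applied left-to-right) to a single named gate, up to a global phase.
Z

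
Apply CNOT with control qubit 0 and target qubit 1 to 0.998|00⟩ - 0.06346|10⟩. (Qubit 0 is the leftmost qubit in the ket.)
0.998|00⟩ - 0.06346|11⟩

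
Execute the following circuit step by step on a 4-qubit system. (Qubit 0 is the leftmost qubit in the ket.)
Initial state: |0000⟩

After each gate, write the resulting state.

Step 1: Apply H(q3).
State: 1/√2|0000⟩ + 1/√2|0001⟩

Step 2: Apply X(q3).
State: 1/√2|0000⟩ + 1/√2|0001⟩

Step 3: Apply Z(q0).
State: 1/√2|0000⟩ + 1/√2|0001⟩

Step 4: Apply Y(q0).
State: (1/√2)i|1000⟩ + (1/√2)i|1001⟩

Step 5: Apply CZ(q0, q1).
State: (1/√2)i|1000⟩ + (1/√2)i|1001⟩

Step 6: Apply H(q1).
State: (1/2)i|1000⟩ + (1/2)i|1001⟩ + (1/2)i|1100⟩ + (1/2)i|1101⟩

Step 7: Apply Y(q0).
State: 1/2|0000⟩ + 1/2|0001⟩ + 1/2|0100⟩ + 1/2|0101⟩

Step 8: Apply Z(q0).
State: 1/2|0000⟩ + 1/2|0001⟩ + 1/2|0100⟩ + 1/2|0101⟩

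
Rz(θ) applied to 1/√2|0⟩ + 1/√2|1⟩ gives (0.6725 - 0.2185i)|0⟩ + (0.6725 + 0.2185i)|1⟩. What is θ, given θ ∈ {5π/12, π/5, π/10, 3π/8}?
π/5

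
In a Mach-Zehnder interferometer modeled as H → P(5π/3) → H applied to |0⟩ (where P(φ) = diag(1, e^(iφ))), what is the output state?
(0.75 - 0.433i)|0⟩ + (0.25 + 0.433i)|1⟩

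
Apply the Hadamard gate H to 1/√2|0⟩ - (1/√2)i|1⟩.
(1/2 - (1/2)i)|0⟩ + (1/2 + (1/2)i)|1⟩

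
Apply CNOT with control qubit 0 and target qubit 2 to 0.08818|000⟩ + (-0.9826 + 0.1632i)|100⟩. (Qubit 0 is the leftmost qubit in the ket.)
0.08818|000⟩ + (-0.9826 + 0.1632i)|101⟩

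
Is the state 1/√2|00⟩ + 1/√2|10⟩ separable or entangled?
Separable

Writing the state as a|00⟩ + b|01⟩ + c|10⟩ + d|11⟩, it is a product state iff ad − bc = 0.
Here (a, b, c, d) = (1/√2, 0, 1/√2, 0): ad − bc = (1/√2)(0) − (0)(1/√2) = 0, so the state is separable.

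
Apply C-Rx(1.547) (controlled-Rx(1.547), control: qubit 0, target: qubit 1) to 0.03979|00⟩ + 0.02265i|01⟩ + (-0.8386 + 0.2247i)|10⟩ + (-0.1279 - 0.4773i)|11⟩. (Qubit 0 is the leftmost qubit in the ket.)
0.03979|00⟩ + 0.02265i|01⟩ + (-0.9335 + 0.2501i)|10⟩ + (0.06548 + 0.2444i)|11⟩

C-Rx(1.547) leaves the control-|0⟩ kets |00⟩, |01⟩ unchanged and applies Rx(1.547) to qubit 1 on the control-|1⟩ pair (|10⟩, |11⟩).
Rx(1.547) = [[cos(θ/2), −i·sin(θ/2)], [−i·sin(θ/2), cos(θ/2)]]; θ = 1.547, cos(θ/2) ≈ 0.71547, sin(θ/2) ≈ 0.698644.
With a = amp(|10⟩) = (-0.8386 + 0.2247i) and b = amp(|11⟩) = (-0.1279 - 0.4773i):
new amp(|10⟩) = (0.71547)·a + (-0.698644i)·b = (-0.9335 + 0.2501i)
new amp(|11⟩) = (-0.698644i)·a + (0.71547)·b = (0.06548 + 0.2444i)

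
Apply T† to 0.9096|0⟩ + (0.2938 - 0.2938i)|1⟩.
0.9096|0⟩ - 0.4155i|1⟩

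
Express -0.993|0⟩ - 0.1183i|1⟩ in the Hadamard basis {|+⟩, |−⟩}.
(-0.7022 - 0.08365i)|+⟩ + (-0.7022 + 0.08365i)|−⟩

With |ψ⟩ = α|0⟩ + β|1⟩, the Hadamard-basis coefficients are ⟨+|ψ⟩ = (α + β)/√2 and ⟨−|ψ⟩ = (α − β)/√2.
Here α = -0.993, β = -0.1183i: (α + β)/√2 = (-0.7022 - 0.08365i), (α − β)/√2 = (-0.7022 + 0.08365i).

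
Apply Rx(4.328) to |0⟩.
-0.559|0⟩ - 0.8292i|1⟩

Rx(4.328) = [[cos(θ/2), −i·sin(θ/2)], [−i·sin(θ/2), cos(θ/2)]]; θ = 4.328, cos(θ/2) ≈ -0.55902, sin(θ/2) ≈ 0.829154.
With a = amp(|0⟩) = 1 and b = amp(|1⟩) = 0:
new amp(|0⟩) = (-0.55902)·a + (-0.829154i)·b = -0.559
new amp(|1⟩) = (-0.829154i)·a + (-0.55902)·b = -0.8292i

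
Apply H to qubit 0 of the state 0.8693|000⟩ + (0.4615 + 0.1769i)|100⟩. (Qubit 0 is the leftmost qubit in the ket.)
(0.941 + 0.1251i)|000⟩ + (0.2884 - 0.1251i)|100⟩

H on qubit 0 mixes each pair of kets that differ only in qubit 0: amplitudes (a, b) of (|…0…⟩, |…1…⟩) become ((a + b)/√2, (a − b)/√2). Kets absent from the input have amplitude 0.
(|000⟩, |100⟩): (a, b) = (0.8693, (0.4615 + 0.1769i)) → ((0.941 + 0.1251i), (0.2884 - 0.1251i))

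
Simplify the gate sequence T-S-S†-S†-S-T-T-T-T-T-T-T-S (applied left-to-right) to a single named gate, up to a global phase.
S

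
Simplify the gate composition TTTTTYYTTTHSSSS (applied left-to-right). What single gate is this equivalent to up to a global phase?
H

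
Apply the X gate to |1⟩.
|0⟩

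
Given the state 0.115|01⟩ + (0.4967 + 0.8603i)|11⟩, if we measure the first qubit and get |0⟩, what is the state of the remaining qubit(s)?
|1⟩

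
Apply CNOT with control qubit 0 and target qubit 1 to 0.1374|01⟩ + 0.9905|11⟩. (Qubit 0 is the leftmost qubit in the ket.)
0.1374|01⟩ + 0.9905|10⟩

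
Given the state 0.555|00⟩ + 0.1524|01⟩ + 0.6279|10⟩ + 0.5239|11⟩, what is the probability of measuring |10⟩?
0.3943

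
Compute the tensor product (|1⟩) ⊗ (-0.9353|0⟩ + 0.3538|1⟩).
-0.9353|10⟩ + 0.3538|11⟩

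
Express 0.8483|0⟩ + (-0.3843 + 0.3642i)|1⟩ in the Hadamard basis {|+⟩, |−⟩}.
(0.3281 + 0.2575i)|+⟩ + (0.8716 - 0.2575i)|−⟩

With |ψ⟩ = α|0⟩ + β|1⟩, the Hadamard-basis coefficients are ⟨+|ψ⟩ = (α + β)/√2 and ⟨−|ψ⟩ = (α − β)/√2.
Here α = 0.8483, β = (-0.3843 + 0.3642i): (α + β)/√2 = (0.3281 + 0.2575i), (α − β)/√2 = (0.8716 - 0.2575i).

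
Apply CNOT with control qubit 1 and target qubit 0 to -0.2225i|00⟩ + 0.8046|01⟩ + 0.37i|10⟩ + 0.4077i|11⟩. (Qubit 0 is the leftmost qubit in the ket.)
-0.2225i|00⟩ + 0.4077i|01⟩ + 0.37i|10⟩ + 0.8046|11⟩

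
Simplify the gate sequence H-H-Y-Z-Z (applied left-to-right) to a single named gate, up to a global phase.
Y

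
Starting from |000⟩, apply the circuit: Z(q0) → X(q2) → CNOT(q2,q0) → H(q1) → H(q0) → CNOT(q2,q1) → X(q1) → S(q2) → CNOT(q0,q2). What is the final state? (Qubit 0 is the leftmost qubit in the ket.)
(1/2)i|001⟩ + (1/2)i|011⟩ - (1/2)i|100⟩ - (1/2)i|110⟩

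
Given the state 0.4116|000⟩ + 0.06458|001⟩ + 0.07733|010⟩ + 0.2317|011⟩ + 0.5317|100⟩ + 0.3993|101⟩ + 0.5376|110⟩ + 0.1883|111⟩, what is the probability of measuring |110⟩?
0.289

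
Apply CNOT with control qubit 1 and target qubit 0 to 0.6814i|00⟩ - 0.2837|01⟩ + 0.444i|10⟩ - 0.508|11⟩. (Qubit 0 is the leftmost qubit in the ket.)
0.6814i|00⟩ - 0.508|01⟩ + 0.444i|10⟩ - 0.2837|11⟩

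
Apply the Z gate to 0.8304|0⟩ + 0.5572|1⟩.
0.8304|0⟩ - 0.5572|1⟩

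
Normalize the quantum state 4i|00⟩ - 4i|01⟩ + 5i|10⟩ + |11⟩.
0.5252i|00⟩ - 0.5252i|01⟩ + 0.6565i|10⟩ + 0.1313|11⟩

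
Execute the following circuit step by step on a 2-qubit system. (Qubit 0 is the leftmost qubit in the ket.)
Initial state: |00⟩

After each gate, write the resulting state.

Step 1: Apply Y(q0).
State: i|10⟩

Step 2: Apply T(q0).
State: (-1/√2 + (1/√2)i)|10⟩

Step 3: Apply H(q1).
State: (-1/2 + (1/2)i)|10⟩ + (-1/2 + (1/2)i)|11⟩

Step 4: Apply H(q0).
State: (-1/√8 + (1/√8)i)|00⟩ + (-1/√8 + (1/√8)i)|01⟩ + (1/√8 - (1/√8)i)|10⟩ + (1/√8 - (1/√8)i)|11⟩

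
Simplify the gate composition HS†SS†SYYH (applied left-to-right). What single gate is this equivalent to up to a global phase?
I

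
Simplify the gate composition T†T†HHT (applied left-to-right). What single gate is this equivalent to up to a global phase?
T†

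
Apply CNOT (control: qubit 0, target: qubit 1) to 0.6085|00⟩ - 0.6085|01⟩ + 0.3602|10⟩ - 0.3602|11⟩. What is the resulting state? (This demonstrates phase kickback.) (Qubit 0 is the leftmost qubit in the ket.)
0.6085|00⟩ - 0.6085|01⟩ - 0.3602|10⟩ + 0.3602|11⟩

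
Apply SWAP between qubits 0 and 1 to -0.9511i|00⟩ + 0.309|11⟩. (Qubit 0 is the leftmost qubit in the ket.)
-0.9511i|00⟩ + 0.309|11⟩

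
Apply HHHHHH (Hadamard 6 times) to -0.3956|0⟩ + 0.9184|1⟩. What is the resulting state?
-0.3956|0⟩ + 0.9184|1⟩

H² = I, so an even number of Hadamards cancels: H^6 = I and the state is unchanged.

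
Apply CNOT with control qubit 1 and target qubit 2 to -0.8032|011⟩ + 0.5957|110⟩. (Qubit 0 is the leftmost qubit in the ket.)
-0.8032|010⟩ + 0.5957|111⟩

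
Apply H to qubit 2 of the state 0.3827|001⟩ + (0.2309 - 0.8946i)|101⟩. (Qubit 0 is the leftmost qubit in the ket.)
0.2706|000⟩ - 0.2706|001⟩ + (0.1633 - 0.6326i)|100⟩ + (-0.1633 + 0.6326i)|101⟩

H on qubit 2 mixes each pair of kets that differ only in qubit 2: amplitudes (a, b) of (|…0…⟩, |…1…⟩) become ((a + b)/√2, (a − b)/√2). Kets absent from the input have amplitude 0.
(|000⟩, |001⟩): (a, b) = (0, 0.3827) → (0.2706, -0.2706)
(|100⟩, |101⟩): (a, b) = (0, (0.2309 - 0.8946i)) → ((0.1633 - 0.6326i), (-0.1633 + 0.6326i))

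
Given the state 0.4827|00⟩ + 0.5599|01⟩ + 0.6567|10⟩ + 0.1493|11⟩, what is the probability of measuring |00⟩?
0.233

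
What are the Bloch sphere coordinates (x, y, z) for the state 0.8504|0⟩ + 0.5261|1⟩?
(0.8948, 0, 0.4464)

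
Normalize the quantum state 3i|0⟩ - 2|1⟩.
0.8321i|0⟩ - 0.5547|1⟩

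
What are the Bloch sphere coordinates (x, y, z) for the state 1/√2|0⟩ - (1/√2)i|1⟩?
(0, -1, 0)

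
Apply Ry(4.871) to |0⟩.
-0.7609|0⟩ + 0.6489|1⟩

Ry(4.871) = [[cos(θ/2), −sin(θ/2)], [sin(θ/2), cos(θ/2)]]; θ = 4.871, cos(θ/2) ≈ -0.760903, sin(θ/2) ≈ 0.648866.
With a = amp(|0⟩) = 1 and b = amp(|1⟩) = 0:
new amp(|0⟩) = (-0.760903)·a + (-0.648866)·b = -0.7609
new amp(|1⟩) = (0.648866)·a + (-0.760903)·b = 0.6489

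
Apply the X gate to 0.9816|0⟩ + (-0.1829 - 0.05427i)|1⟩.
(-0.1829 - 0.05427i)|0⟩ + 0.9816|1⟩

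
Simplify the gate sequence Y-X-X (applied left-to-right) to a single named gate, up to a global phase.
Y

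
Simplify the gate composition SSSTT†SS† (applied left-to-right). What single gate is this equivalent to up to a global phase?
S†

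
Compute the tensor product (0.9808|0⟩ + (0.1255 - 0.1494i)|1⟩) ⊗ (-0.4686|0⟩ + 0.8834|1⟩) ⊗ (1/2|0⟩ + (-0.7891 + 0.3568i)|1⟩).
-0.2298|000⟩ + (0.3627 - 0.164i)|001⟩ + 0.4332|010⟩ + (-0.6837 + 0.3091i)|011⟩ + (-0.0294 + 0.035i)|100⟩ + (0.02143 - 0.07623i)|101⟩ + (0.05543 - 0.06599i)|110⟩ + (-0.04039 + 0.1437i)|111⟩

amp(|b₁b₂…⟩) = product of the factor amplitudes for bits b₁, b₂, …; only kets whose every factor amplitude is nonzero survive.
|000⟩: (0.9808)(-0.4686)(1/2) = -0.2298
|001⟩: (0.9808)(-0.4686)(-0.7891 + 0.3568i) = (0.3627 - 0.164i)
|010⟩: (0.9808)(0.8834)(1/2) = 0.4332
|011⟩: (0.9808)(0.8834)(-0.7891 + 0.3568i) = (-0.6837 + 0.3091i)
|100⟩: (0.1255 - 0.1494i)(-0.4686)(1/2) = (-0.0294 + 0.035i)
|101⟩: (0.1255 - 0.1494i)(-0.4686)(-0.7891 + 0.3568i) = (0.02143 - 0.07623i)
|110⟩: (0.1255 - 0.1494i)(0.8834)(1/2) = (0.05543 - 0.06599i)
|111⟩: (0.1255 - 0.1494i)(0.8834)(-0.7891 + 0.3568i) = (-0.04039 + 0.1437i)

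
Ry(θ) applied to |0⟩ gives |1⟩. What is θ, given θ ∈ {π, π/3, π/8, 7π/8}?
π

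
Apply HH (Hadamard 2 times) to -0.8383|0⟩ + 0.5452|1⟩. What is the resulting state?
-0.8383|0⟩ + 0.5452|1⟩

H² = I, so an even number of Hadamards cancels: H^2 = I and the state is unchanged.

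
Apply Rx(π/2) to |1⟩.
-(1/√2)i|0⟩ + 1/√2|1⟩

Rx(π/2) = [[cos(θ/2), −i·sin(θ/2)], [−i·sin(θ/2), cos(θ/2)]]; θ = π/2, cos(θ/2) ≈ 0.707107, sin(θ/2) ≈ 0.707107.
With a = amp(|0⟩) = 0 and b = amp(|1⟩) = 1:
new amp(|0⟩) = (0.707107)·a + (-0.707107i)·b = -(1/√2)i
new amp(|1⟩) = (-0.707107i)·a + (0.707107)·b = 1/√2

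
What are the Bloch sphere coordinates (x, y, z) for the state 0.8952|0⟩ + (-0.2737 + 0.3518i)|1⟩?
(-0.49, 0.6299, 0.6027)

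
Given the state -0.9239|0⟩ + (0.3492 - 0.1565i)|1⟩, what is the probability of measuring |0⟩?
0.8536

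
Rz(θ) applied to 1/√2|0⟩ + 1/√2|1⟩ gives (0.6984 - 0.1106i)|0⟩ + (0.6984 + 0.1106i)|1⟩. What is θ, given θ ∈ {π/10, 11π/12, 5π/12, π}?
π/10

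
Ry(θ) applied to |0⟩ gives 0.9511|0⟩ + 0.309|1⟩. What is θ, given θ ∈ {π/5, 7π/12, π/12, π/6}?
π/5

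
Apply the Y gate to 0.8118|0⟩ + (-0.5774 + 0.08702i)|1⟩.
(0.08702 + 0.5774i)|0⟩ + 0.8118i|1⟩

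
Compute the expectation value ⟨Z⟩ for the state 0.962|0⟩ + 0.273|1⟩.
0.8509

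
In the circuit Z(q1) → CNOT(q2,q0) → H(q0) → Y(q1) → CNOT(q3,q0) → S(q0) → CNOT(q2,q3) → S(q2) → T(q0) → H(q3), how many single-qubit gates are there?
7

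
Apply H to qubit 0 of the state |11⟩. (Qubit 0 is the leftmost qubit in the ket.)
1/√2|01⟩ - 1/√2|11⟩

H on qubit 0 mixes each pair of kets that differ only in qubit 0: amplitudes (a, b) of (|…0…⟩, |…1…⟩) become ((a + b)/√2, (a − b)/√2). Kets absent from the input have amplitude 0.
(|01⟩, |11⟩): (a, b) = (0, 1) → (1/√2, -1/√2)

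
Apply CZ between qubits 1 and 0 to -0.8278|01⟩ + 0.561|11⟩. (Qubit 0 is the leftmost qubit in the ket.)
-0.8278|01⟩ - 0.561|11⟩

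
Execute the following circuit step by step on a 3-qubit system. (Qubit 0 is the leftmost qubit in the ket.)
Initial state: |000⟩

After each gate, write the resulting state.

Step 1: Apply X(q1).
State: |010⟩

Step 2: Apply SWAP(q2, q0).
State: |010⟩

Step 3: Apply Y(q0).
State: i|110⟩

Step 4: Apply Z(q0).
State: -i|110⟩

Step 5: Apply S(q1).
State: |110⟩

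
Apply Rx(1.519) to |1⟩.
-0.6886i|0⟩ + 0.7252|1⟩

Rx(1.519) = [[cos(θ/2), −i·sin(θ/2)], [−i·sin(θ/2), cos(θ/2)]]; θ = 1.519, cos(θ/2) ≈ 0.72518, sin(θ/2) ≈ 0.688559.
With a = amp(|0⟩) = 0 and b = amp(|1⟩) = 1:
new amp(|0⟩) = (0.72518)·a + (-0.688559i)·b = -0.6886i
new amp(|1⟩) = (-0.688559i)·a + (0.72518)·b = 0.7252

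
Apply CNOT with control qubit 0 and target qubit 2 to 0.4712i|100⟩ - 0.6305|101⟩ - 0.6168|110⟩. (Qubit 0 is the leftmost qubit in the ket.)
-0.6305|100⟩ + 0.4712i|101⟩ - 0.6168|111⟩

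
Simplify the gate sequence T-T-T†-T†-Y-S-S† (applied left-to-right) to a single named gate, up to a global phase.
Y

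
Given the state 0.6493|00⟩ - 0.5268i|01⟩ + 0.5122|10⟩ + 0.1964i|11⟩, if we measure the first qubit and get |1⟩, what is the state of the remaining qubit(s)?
0.9337|0⟩ + 0.358i|1⟩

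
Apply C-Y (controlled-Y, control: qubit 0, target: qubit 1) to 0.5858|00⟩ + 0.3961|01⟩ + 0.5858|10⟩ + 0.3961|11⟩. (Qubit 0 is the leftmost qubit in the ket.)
0.5858|00⟩ + 0.3961|01⟩ - 0.3961i|10⟩ + 0.5858i|11⟩

C-Y leaves the control-|0⟩ kets |00⟩, |01⟩ unchanged and applies Y to qubit 1 on the control-|1⟩ pair (|10⟩, |11⟩).
Y = [[0, -i], [i, 0]].
With a = amp(|10⟩) = 0.5858 and b = amp(|11⟩) = 0.3961:
new amp(|10⟩) = (-i)·b = -0.3961i
new amp(|11⟩) = (i)·a = 0.5858i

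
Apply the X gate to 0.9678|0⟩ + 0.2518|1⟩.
0.2518|0⟩ + 0.9678|1⟩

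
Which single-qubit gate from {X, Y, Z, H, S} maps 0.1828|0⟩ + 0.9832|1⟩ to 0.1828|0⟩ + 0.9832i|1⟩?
S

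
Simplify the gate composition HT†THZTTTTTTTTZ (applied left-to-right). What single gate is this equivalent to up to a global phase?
I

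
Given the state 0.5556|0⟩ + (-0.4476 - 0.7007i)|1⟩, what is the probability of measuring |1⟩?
0.6913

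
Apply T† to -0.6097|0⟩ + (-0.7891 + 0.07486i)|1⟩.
-0.6097|0⟩ + (-0.505 + 0.6109i)|1⟩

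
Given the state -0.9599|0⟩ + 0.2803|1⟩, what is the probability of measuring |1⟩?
0.07857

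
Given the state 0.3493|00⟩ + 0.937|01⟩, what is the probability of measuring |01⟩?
0.878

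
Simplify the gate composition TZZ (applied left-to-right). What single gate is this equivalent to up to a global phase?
T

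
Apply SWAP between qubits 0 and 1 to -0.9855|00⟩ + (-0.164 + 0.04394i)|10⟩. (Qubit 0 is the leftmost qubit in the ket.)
-0.9855|00⟩ + (-0.164 + 0.04394i)|01⟩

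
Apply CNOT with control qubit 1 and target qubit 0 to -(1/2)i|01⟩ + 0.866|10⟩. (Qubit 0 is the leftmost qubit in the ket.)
0.866|10⟩ - (1/2)i|11⟩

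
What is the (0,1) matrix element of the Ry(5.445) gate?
-0.4069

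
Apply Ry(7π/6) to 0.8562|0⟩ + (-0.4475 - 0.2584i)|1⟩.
(0.2107 + 0.2496i)|0⟩ + (0.9428 + 0.06688i)|1⟩

Ry(7π/6) = [[cos(θ/2), −sin(θ/2)], [sin(θ/2), cos(θ/2)]]; θ = 7π/6, cos(θ/2) ≈ -0.258819, sin(θ/2) ≈ 0.965926.
With a = amp(|0⟩) = 0.8562 and b = amp(|1⟩) = (-0.4475 - 0.2584i):
new amp(|0⟩) = (-0.258819)·a + (-0.965926)·b = (0.2107 + 0.2496i)
new amp(|1⟩) = (0.965926)·a + (-0.258819)·b = (0.9428 + 0.06688i)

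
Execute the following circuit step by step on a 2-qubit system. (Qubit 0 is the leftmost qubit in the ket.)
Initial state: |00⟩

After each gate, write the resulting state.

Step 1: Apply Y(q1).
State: i|01⟩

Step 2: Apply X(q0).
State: i|11⟩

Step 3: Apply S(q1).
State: -|11⟩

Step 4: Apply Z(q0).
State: |11⟩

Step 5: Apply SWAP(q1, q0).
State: |11⟩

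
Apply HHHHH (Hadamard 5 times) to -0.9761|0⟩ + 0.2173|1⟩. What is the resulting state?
-0.5366|0⟩ - 0.8439|1⟩

H² = I, so H^5 = H: a single Hadamard. With (a, b) = (-0.9761, 0.2173), H gives ((a + b)/√2, (a − b)/√2) = (-0.5366, -0.8439).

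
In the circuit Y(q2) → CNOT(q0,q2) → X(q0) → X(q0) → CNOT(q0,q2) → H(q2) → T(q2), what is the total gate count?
7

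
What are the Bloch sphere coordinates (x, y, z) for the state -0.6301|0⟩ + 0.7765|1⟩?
(-0.9785, 0, -0.2059)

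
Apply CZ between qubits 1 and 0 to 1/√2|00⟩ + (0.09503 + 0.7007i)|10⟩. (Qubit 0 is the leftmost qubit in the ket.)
1/√2|00⟩ + (0.09503 + 0.7007i)|10⟩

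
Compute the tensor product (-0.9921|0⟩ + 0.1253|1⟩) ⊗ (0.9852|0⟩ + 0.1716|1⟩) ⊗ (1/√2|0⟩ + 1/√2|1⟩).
-0.6911|000⟩ - 0.6911|001⟩ - 0.1204|010⟩ - 0.1204|011⟩ + 0.08729|100⟩ + 0.08729|101⟩ + 0.0152|110⟩ + 0.0152|111⟩

amp(|b₁b₂…⟩) = product of the factor amplitudes for bits b₁, b₂, …; only kets whose every factor amplitude is nonzero survive.
|000⟩: (-0.9921)(0.9852)(1/√2) = -0.6911
|001⟩: (-0.9921)(0.9852)(1/√2) = -0.6911
|010⟩: (-0.9921)(0.1716)(1/√2) = -0.1204
|011⟩: (-0.9921)(0.1716)(1/√2) = -0.1204
|100⟩: (0.1253)(0.9852)(1/√2) = 0.08729
|101⟩: (0.1253)(0.9852)(1/√2) = 0.08729
|110⟩: (0.1253)(0.1716)(1/√2) = 0.0152
|111⟩: (0.1253)(0.1716)(1/√2) = 0.0152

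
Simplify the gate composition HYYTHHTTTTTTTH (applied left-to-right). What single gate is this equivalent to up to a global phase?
I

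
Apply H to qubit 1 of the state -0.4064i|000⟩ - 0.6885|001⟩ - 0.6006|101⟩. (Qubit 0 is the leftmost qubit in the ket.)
-0.2874i|000⟩ - 0.4868|001⟩ - 0.2874i|010⟩ - 0.4868|011⟩ - 0.4247|101⟩ - 0.4247|111⟩

H on qubit 1 mixes each pair of kets that differ only in qubit 1: amplitudes (a, b) of (|…0…⟩, |…1…⟩) become ((a + b)/√2, (a − b)/√2). Kets absent from the input have amplitude 0.
(|000⟩, |010⟩): (a, b) = (-0.4064i, 0) → (-0.2874i, -0.2874i)
(|001⟩, |011⟩): (a, b) = (-0.6885, 0) → (-0.4868, -0.4868)
(|101⟩, |111⟩): (a, b) = (-0.6006, 0) → (-0.4247, -0.4247)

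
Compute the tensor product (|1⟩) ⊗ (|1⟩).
|11⟩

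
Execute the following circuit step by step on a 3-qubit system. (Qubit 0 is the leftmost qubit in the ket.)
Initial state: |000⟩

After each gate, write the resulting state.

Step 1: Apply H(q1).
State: 1/√2|000⟩ + 1/√2|010⟩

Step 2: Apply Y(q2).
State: (1/√2)i|001⟩ + (1/√2)i|011⟩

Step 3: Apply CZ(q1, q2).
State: (1/√2)i|001⟩ - (1/√2)i|011⟩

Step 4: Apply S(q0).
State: (1/√2)i|001⟩ - (1/√2)i|011⟩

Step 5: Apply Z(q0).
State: (1/√2)i|001⟩ - (1/√2)i|011⟩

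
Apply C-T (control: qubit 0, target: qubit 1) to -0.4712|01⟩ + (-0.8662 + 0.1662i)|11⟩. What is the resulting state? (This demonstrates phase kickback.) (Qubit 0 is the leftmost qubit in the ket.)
-0.4712|01⟩ + (-0.73 - 0.495i)|11⟩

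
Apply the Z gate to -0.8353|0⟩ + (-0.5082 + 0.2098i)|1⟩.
-0.8353|0⟩ + (0.5082 - 0.2098i)|1⟩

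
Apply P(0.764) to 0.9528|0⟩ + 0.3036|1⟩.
0.9528|0⟩ + (0.2192 + 0.21i)|1⟩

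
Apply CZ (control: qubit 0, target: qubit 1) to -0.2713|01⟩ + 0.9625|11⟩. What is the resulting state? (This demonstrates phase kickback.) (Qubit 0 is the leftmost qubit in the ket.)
-0.2713|01⟩ - 0.9625|11⟩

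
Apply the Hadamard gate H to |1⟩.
1/√2|0⟩ - 1/√2|1⟩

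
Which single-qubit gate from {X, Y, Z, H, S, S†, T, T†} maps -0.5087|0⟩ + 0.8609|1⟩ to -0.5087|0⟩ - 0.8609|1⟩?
Z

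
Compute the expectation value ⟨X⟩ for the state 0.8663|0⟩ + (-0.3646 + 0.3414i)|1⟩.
-0.6317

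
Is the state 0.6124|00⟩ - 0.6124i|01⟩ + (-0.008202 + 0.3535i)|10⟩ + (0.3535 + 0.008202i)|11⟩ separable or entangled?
Separable

Writing the state as a|00⟩ + b|01⟩ + c|10⟩ + d|11⟩, it is a product state iff ad − bc = 0.
Here (a, b, c, d) = (0.6124, -0.6124i, (-0.008202 + 0.3535i), (0.3535 + 0.008202i)): ad − bc = (0.6124)(0.3535 + 0.008202i) − (-0.6124i)(-0.008202 + 0.3535i) = 0, so the state is separable.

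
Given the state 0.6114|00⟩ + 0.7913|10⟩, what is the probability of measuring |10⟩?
0.6262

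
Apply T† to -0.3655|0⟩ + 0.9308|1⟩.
-0.3655|0⟩ + (0.6582 - 0.6582i)|1⟩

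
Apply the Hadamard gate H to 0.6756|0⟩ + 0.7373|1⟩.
0.9991|0⟩ - 0.04363|1⟩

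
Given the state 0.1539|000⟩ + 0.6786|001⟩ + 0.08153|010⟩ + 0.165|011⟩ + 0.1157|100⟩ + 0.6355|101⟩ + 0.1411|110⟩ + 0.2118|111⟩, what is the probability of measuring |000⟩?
0.02369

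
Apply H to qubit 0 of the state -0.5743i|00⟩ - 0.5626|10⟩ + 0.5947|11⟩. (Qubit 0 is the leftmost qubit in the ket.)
(-0.3978 - 0.4061i)|00⟩ + 0.4205|01⟩ + (0.3978 - 0.4061i)|10⟩ - 0.4205|11⟩

H on qubit 0 mixes each pair of kets that differ only in qubit 0: amplitudes (a, b) of (|…0…⟩, |…1…⟩) become ((a + b)/√2, (a − b)/√2). Kets absent from the input have amplitude 0.
(|00⟩, |10⟩): (a, b) = (-0.5743i, -0.5626) → ((-0.3978 - 0.4061i), (0.3978 - 0.4061i))
(|01⟩, |11⟩): (a, b) = (0, 0.5947) → (0.4205, -0.4205)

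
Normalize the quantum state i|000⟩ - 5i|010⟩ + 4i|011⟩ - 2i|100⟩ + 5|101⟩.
0.1187i|000⟩ - 0.5934i|010⟩ + 0.4747i|011⟩ - 0.2374i|100⟩ + 0.5934|101⟩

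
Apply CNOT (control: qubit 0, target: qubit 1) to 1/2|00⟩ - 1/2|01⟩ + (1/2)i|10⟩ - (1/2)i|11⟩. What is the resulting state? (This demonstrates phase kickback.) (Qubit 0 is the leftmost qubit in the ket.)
1/2|00⟩ - 1/2|01⟩ - (1/2)i|10⟩ + (1/2)i|11⟩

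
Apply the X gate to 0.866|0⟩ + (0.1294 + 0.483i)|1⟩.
(0.1294 + 0.483i)|0⟩ + 0.866|1⟩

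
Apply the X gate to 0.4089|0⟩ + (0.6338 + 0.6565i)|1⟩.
(0.6338 + 0.6565i)|0⟩ + 0.4089|1⟩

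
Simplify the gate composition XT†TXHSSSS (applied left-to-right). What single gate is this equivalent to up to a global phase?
H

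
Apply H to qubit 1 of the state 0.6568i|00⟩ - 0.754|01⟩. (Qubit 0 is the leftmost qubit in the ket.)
(-0.5332 + 0.4644i)|00⟩ + (0.5332 + 0.4644i)|01⟩

H on qubit 1 mixes each pair of kets that differ only in qubit 1: amplitudes (a, b) of (|…0…⟩, |…1…⟩) become ((a + b)/√2, (a − b)/√2). Kets absent from the input have amplitude 0.
(|00⟩, |01⟩): (a, b) = (0.6568i, -0.754) → ((-0.5332 + 0.4644i), (0.5332 + 0.4644i))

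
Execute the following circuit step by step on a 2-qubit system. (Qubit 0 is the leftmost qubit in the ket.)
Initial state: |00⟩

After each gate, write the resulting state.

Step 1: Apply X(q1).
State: |01⟩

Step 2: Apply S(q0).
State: |01⟩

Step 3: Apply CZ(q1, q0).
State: |01⟩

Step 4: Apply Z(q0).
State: |01⟩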